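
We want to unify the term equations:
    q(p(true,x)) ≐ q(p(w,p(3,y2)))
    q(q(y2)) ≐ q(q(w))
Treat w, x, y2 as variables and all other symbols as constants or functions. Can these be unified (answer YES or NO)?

Decompose q/1: p(true,x) ≐ p(w,p(3,y2)).
Decompose p/2: true ≐ w,  x ≐ p(3,y2).
Bind w := true; substituting into the one remaining equation that mentions w gives: q(q(y2)) ≐ q(q(true)).
Bind x := p(3,y2); no other remaining equation mentions x.
Decompose q/1: q(y2) ≐ q(true).
Decompose q/1: y2 ≐ true.
Bind y2 := true. Substituting into the earlier binding gives x := p(3,true).
No equations remain and no clash or occurs-check failure arose, so a unifier exists.

YES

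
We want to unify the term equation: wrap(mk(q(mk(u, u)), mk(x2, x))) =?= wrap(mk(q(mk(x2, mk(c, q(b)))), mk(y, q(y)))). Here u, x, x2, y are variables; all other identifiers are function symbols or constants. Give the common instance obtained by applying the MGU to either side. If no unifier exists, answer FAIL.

wrap(mk(q(mk(mk(c, q(b)), mk(c, q(b)))), mk(mk(c, q(b)), q(mk(c, q(b))))))

Decompose wrap/1: mk(q(mk(u, u)), mk(x2, x)) =?= mk(q(mk(x2, mk(c, q(b)))), mk(y, q(y))).
Decompose mk/2: q(mk(u, u)) =?= q(mk(x2, mk(c, q(b)))),  mk(x2, x) =?= mk(y, q(y)).
Decompose q/1: mk(u, u) =?= mk(x2, mk(c, q(b))).
Decompose mk/2: u =?= x2,  u =?= mk(c, q(b)).
Bind u := x2; substituting into the one remaining equation that mentions u gives: x2 =?= mk(c, q(b)).
Bind x2 := mk(c, q(b)); substituting into the remaining equation gives: mk(mk(c, q(b)), x) =?= mk(y, q(y)). Substituting into the earlier binding gives u := mk(c, q(b)).
Decompose mk/2: mk(c, q(b)) =?= y,  x =?= q(y).
Bind y := mk(c, q(b)); substituting into the remaining equation gives: x =?= q(mk(c, q(b))).
Bind x := q(mk(c, q(b))).
Applying the MGU to either side gives wrap(mk(q(mk(mk(c, q(b)), mk(c, q(b)))), mk(mk(c, q(b)), q(mk(c, q(b)))))).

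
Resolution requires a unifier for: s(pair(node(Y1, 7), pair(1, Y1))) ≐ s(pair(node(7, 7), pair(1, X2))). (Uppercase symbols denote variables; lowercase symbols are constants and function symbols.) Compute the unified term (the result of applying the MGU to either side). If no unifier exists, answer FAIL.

Decompose s/1: pair(node(Y1, 7), pair(1, Y1)) ≐ pair(node(7, 7), pair(1, X2)).
Decompose pair/2: node(Y1, 7) ≐ node(7, 7),  pair(1, Y1) ≐ pair(1, X2).
Decompose node/2: Y1 ≐ 7,  7 ≐ 7.
Bind Y1 := 7; substituting into the one remaining equation that mentions Y1 gives: pair(1, 7) ≐ pair(1, X2).
Delete trivial equation 7 ≐ 7.
Decompose pair/2: 1 ≐ 1,  7 ≐ X2.
Delete trivial equation 1 ≐ 1.
Bind X2 := 7.
Applying the MGU to either side gives s(pair(node(7, 7), pair(1, 7))).

s(pair(node(7, 7), pair(1, 7)))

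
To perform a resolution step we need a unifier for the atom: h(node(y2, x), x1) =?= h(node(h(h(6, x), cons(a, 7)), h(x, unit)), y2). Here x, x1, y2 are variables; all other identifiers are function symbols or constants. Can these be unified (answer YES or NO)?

Decompose h/2: node(y2, x) =?= node(h(h(6, x), cons(a, 7)), h(x, unit)),  x1 =?= y2.
Decompose node/2: y2 =?= h(h(6, x), cons(a, 7)),  x =?= h(x, unit).
Bind y2 := h(h(6, x), cons(a, 7)); substituting into the one remaining equation that mentions y2 gives: x1 =?= h(h(6, x), cons(a, 7)).
Occurs check fails: x occurs in h(x, unit); the equation x =?= h(x, unit) has no finite solution.

NO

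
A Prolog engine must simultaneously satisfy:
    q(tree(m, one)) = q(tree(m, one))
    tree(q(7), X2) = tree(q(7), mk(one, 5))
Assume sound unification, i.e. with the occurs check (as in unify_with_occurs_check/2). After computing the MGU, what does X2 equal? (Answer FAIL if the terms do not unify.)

mk(one, 5)

Delete trivial equation q(tree(m, one)) = q(tree(m, one)).
Decompose tree/2: q(7) = q(7),  X2 = mk(one, 5).
Delete trivial equation q(7) = q(7).
Bind X2 := mk(one, 5).
MGU = { X2 -> mk(one, 5) }, so X2 -> mk(one, 5).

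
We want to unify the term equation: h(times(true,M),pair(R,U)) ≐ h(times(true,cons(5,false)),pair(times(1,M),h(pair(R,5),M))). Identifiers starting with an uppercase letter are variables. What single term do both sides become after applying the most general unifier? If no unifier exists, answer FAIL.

Decompose h/2: times(true,M) ≐ times(true,cons(5,false)),  pair(R,U) ≐ pair(times(1,M),h(pair(R,5),M)).
Decompose times/2: true ≐ true,  M ≐ cons(5,false).
Delete trivial equation true ≐ true.
Bind M := cons(5,false); substituting into the remaining equation gives: pair(R,U) ≐ pair(times(1,cons(5,false)),h(pair(R,5),cons(5,false))).
Decompose pair/2: R ≐ times(1,cons(5,false)),  U ≐ h(pair(R,5),cons(5,false)).
Bind R := times(1,cons(5,false)); substituting into the remaining equation gives: U ≐ h(pair(times(1,cons(5,false)),5),cons(5,false)).
Bind U := h(pair(times(1,cons(5,false)),5),cons(5,false)).
Applying the MGU to either side gives h(times(true,cons(5,false)),pair(times(1,cons(5,false)),h(pair(times(1,cons(5,false)),5),cons(5,false)))).

h(times(true,cons(5,false)),pair(times(1,cons(5,false)),h(pair(times(1,cons(5,false)),5),cons(5,false))))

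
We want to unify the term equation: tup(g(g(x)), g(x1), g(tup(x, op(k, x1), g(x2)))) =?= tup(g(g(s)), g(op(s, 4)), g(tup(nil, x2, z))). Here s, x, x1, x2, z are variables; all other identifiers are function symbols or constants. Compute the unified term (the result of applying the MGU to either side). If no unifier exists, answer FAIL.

tup(g(g(nil)), g(op(nil, 4)), g(tup(nil, op(k, op(nil, 4)), g(op(k, op(nil, 4))))))

Decompose tup/3: g(g(x)) =?= g(g(s)),  g(x1) =?= g(op(s, 4)),  g(tup(x, op(k, x1), g(x2))) =?= g(tup(nil, x2, z)).
Decompose g/1: g(x) =?= g(s).
Decompose g/1: x =?= s.
Bind x := s; substituting into the one remaining equation that mentions x gives: g(tup(s, op(k, x1), g(x2))) =?= g(tup(nil, x2, z)).
Decompose g/1: x1 =?= op(s, 4).
Bind x1 := op(s, 4); substituting into the remaining equation gives: g(tup(s, op(k, op(s, 4)), g(x2))) =?= g(tup(nil, x2, z)).
Decompose g/1: tup(s, op(k, op(s, 4)), g(x2)) =?= tup(nil, x2, z).
Decompose tup/3: s =?= nil,  op(k, op(s, 4)) =?= x2,  g(x2) =?= z.
Bind s := nil; substituting into the one remaining equation that mentions s gives: op(k, op(nil, 4)) =?= x2. Substituting into the earlier bindings gives x := nil, x1 := op(nil, 4).
Bind x2 := op(k, op(nil, 4)); substituting into the remaining equation gives: g(op(k, op(nil, 4))) =?= z.
Bind z := g(op(k, op(nil, 4))).
Applying the MGU to either side gives tup(g(g(nil)), g(op(nil, 4)), g(tup(nil, op(k, op(nil, 4)), g(op(k, op(nil, 4)))))).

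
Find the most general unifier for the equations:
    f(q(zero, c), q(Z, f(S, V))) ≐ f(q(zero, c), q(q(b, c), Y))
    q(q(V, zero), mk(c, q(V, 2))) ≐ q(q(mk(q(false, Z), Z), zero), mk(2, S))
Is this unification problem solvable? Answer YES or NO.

Decompose f/2: q(zero, c) ≐ q(zero, c),  q(Z, f(S, V)) ≐ q(q(b, c), Y).
Delete trivial equation q(zero, c) ≐ q(zero, c).
Decompose q/2: Z ≐ q(b, c),  f(S, V) ≐ Y.
Bind Z := q(b, c); substituting into the one remaining equation that mentions Z gives: q(q(V, zero), mk(c, q(V, 2))) ≐ q(q(mk(q(false, q(b, c)), q(b, c)), zero), mk(2, S)).
Bind Y := f(S, V); no other remaining equation mentions Y.
Decompose q/2: q(V, zero) ≐ q(mk(q(false, q(b, c)), q(b, c)), zero),  mk(c, q(V, 2)) ≐ mk(2, S).
Decompose q/2: V ≐ mk(q(false, q(b, c)), q(b, c)),  zero ≐ zero.
Bind V := mk(q(false, q(b, c)), q(b, c)); substituting into the one remaining equation that mentions V gives: mk(c, q(mk(q(false, q(b, c)), q(b, c)), 2)) ≐ mk(2, S). Substituting into the earlier binding gives Y := f(S, mk(q(false, q(b, c)), q(b, c))).
Delete trivial equation zero ≐ zero.
Decompose mk/2: c ≐ 2,  q(mk(q(false, q(b, c)), q(b, c)), 2) ≐ S.
Clash: constants c and 2 differ; no unifier exists.

NO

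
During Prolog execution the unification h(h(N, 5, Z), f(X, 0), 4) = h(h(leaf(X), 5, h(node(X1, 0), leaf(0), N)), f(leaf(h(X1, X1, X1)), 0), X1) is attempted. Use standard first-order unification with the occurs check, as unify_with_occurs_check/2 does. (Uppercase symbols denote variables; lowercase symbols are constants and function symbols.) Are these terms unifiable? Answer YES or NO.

YES

Decompose h/3: h(N, 5, Z) = h(leaf(X), 5, h(node(X1, 0), leaf(0), N)),  f(X, 0) = f(leaf(h(X1, X1, X1)), 0),  4 = X1.
Decompose h/3: N = leaf(X),  5 = 5,  Z = h(node(X1, 0), leaf(0), N).
Bind N := leaf(X); substituting into the one remaining equation that mentions N gives: Z = h(node(X1, 0), leaf(0), leaf(X)).
Delete trivial equation 5 = 5.
Bind Z := h(node(X1, 0), leaf(0), leaf(X)); no other remaining equation mentions Z.
Decompose f/2: X = leaf(h(X1, X1, X1)),  0 = 0.
Bind X := leaf(h(X1, X1, X1)); no other remaining equation mentions X. Substituting into the earlier bindings gives N := leaf(leaf(h(X1, X1, X1))), Z := h(node(X1, 0), leaf(0), leaf(leaf(h(X1, X1, X1)))).
Delete trivial equation 0 = 0.
Bind X1 := 4. Substituting into the earlier bindings gives N := leaf(leaf(h(4, 4, 4))), Z := h(node(4, 0), leaf(0), leaf(leaf(h(4, 4, 4)))), X := leaf(h(4, 4, 4)).
No equations remain and no clash or occurs-check failure arose, so a unifier exists.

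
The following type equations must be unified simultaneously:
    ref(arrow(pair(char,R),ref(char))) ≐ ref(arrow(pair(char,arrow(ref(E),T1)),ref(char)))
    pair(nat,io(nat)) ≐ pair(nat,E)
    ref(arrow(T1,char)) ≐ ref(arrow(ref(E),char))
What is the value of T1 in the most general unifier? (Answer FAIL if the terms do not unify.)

Decompose ref/1: arrow(pair(char,R),ref(char)) ≐ arrow(pair(char,arrow(ref(E),T1)),ref(char)).
Decompose arrow/2: pair(char,R) ≐ pair(char,arrow(ref(E),T1)),  ref(char) ≐ ref(char).
Decompose pair/2: char ≐ char,  R ≐ arrow(ref(E),T1).
Delete trivial equation char ≐ char.
Bind R := arrow(ref(E),T1); no other remaining equation mentions R.
Delete trivial equation ref(char) ≐ ref(char).
Decompose pair/2: nat ≐ nat,  io(nat) ≐ E.
Delete trivial equation nat ≐ nat.
Bind E := io(nat); substituting into the remaining equation gives: ref(arrow(T1,char)) ≐ ref(arrow(ref(io(nat)),char)). Substituting into the earlier binding gives R := arrow(ref(io(nat)),T1).
Decompose ref/1: arrow(T1,char) ≐ arrow(ref(io(nat)),char).
Decompose arrow/2: T1 ≐ ref(io(nat)),  char ≐ char.
Bind T1 := ref(io(nat)); no other remaining equation mentions T1. Substituting into the earlier binding gives R := arrow(ref(io(nat)),ref(io(nat))).
Delete trivial equation char ≐ char.
MGU = { R ↦ arrow(ref(io(nat)),ref(io(nat))), E ↦ io(nat), T1 ↦ ref(io(nat)) }, so T1 ↦ ref(io(nat)).

ref(io(nat))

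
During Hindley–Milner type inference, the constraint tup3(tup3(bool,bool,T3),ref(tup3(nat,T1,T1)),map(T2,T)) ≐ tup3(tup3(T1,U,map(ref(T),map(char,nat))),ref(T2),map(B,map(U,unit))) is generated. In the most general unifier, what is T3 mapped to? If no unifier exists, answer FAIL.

Decompose tup3/3: tup3(bool,bool,T3) ≐ tup3(T1,U,map(ref(T),map(char,nat))),  ref(tup3(nat,T1,T1)) ≐ ref(T2),  map(T2,T) ≐ map(B,map(U,unit)).
Decompose tup3/3: bool ≐ T1,  bool ≐ U,  T3 ≐ map(ref(T),map(char,nat)).
Bind T1 := bool; substituting into the one remaining equation that mentions T1 gives: ref(tup3(nat,bool,bool)) ≐ ref(T2).
Bind U := bool; substituting into the one remaining equation that mentions U gives: map(T2,T) ≐ map(B,map(bool,unit)).
Bind T3 := map(ref(T),map(char,nat)); no other remaining equation mentions T3.
Decompose ref/1: tup3(nat,bool,bool) ≐ T2.
Bind T2 := tup3(nat,bool,bool); substituting into the remaining equation gives: map(tup3(nat,bool,bool),T) ≐ map(B,map(bool,unit)).
Decompose map/2: tup3(nat,bool,bool) ≐ B,  T ≐ map(bool,unit).
Bind B := tup3(nat,bool,bool); no other remaining equation mentions B.
Bind T := map(bool,unit). Substituting into the earlier binding gives T3 := map(ref(map(bool,unit)),map(char,nat)).
MGU = { T1 := bool, U := bool, T3 := map(ref(map(bool,unit)),map(char,nat)), T2 := tup3(nat,bool,bool), B := tup3(nat,bool,bool), T := map(bool,unit) }, so T3 := map(ref(map(bool,unit)),map(char,nat)).

map(ref(map(bool,unit)),map(char,nat))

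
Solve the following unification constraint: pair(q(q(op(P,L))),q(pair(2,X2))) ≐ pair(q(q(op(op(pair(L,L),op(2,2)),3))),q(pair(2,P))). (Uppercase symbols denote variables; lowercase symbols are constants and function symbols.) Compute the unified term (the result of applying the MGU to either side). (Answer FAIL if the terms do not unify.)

pair(q(q(op(op(pair(3,3),op(2,2)),3))),q(pair(2,op(pair(3,3),op(2,2)))))

Decompose pair/2: q(q(op(P,L))) ≐ q(q(op(op(pair(L,L),op(2,2)),3))),  q(pair(2,X2)) ≐ q(pair(2,P)).
Decompose q/1: q(op(P,L)) ≐ q(op(op(pair(L,L),op(2,2)),3)).
Decompose q/1: op(P,L) ≐ op(op(pair(L,L),op(2,2)),3).
Decompose op/2: P ≐ op(pair(L,L),op(2,2)),  L ≐ 3.
Bind P := op(pair(L,L),op(2,2)); substituting into the one remaining equation that mentions P gives: q(pair(2,X2)) ≐ q(pair(2,op(pair(L,L),op(2,2)))).
Bind L := 3; substituting into the remaining equation gives: q(pair(2,X2)) ≐ q(pair(2,op(pair(3,3),op(2,2)))). Substituting into the earlier binding gives P := op(pair(3,3),op(2,2)).
Decompose q/1: pair(2,X2) ≐ pair(2,op(pair(3,3),op(2,2))).
Decompose pair/2: 2 ≐ 2,  X2 ≐ op(pair(3,3),op(2,2)).
Delete trivial equation 2 ≐ 2.
Bind X2 := op(pair(3,3),op(2,2)).
Applying the MGU to either side gives pair(q(q(op(op(pair(3,3),op(2,2)),3))),q(pair(2,op(pair(3,3),op(2,2))))).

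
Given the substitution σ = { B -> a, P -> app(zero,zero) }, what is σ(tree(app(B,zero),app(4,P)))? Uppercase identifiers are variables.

tree(app(a,zero),app(4,app(zero,zero)))

Replace each occurrence of B with a.
Replace each occurrence of P with app(zero,zero).
Result: tree(app(a,zero),app(4,app(zero,zero))).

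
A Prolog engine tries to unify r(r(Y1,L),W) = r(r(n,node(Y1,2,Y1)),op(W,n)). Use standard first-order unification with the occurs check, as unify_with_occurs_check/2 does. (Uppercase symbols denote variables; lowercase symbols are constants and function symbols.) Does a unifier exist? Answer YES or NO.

Decompose r/2: r(Y1,L) = r(n,node(Y1,2,Y1)),  W = op(W,n).
Decompose r/2: Y1 = n,  L = node(Y1,2,Y1).
Bind Y1 := n; substituting into the one remaining equation that mentions Y1 gives: L = node(n,2,n).
Bind L := node(n,2,n); no other remaining equation mentions L.
Occurs check fails: W occurs in op(W,n); the equation W = op(W,n) has no finite solution.

NO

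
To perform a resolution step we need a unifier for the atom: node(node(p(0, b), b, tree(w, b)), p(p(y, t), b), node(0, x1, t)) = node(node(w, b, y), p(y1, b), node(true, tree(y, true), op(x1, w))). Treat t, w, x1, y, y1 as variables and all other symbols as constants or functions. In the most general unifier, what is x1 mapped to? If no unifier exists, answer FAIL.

Decompose node/3: node(p(0, b), b, tree(w, b)) = node(w, b, y),  p(p(y, t), b) = p(y1, b),  node(0, x1, t) = node(true, tree(y, true), op(x1, w)).
Decompose node/3: p(0, b) = w,  b = b,  tree(w, b) = y.
Bind w := p(0, b); substituting into the 2 remaining equations that mention w gives: tree(p(0, b), b) = y,  node(0, x1, t) = node(true, tree(y, true), op(x1, p(0, b))).
Delete trivial equation b = b.
Bind y := tree(p(0, b), b); substituting into the remaining equations gives: p(p(tree(p(0, b), b), t), b) = p(y1, b),  node(0, x1, t) = node(true, tree(tree(p(0, b), b), true), op(x1, p(0, b))).
Decompose p/2: p(tree(p(0, b), b), t) = y1,  b = b.
Bind y1 := p(tree(p(0, b), b), t); no other remaining equation mentions y1.
Delete trivial equation b = b.
Decompose node/3: 0 = true,  x1 = tree(tree(p(0, b), b), true),  t = op(x1, p(0, b)).
Clash: constants 0 and true differ; no unifier exists.

FAIL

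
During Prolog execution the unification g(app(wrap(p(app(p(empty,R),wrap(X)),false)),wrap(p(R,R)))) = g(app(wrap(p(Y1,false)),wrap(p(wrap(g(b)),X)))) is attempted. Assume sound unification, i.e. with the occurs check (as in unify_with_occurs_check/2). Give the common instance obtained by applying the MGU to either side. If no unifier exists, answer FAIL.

g(app(wrap(p(app(p(empty,wrap(g(b))),wrap(wrap(g(b)))),false)),wrap(p(wrap(g(b)),wrap(g(b))))))

Decompose g/1: app(wrap(p(app(p(empty,R),wrap(X)),false)),wrap(p(R,R))) = app(wrap(p(Y1,false)),wrap(p(wrap(g(b)),X))).
Decompose app/2: wrap(p(app(p(empty,R),wrap(X)),false)) = wrap(p(Y1,false)),  wrap(p(R,R)) = wrap(p(wrap(g(b)),X)).
Decompose wrap/1: p(app(p(empty,R),wrap(X)),false) = p(Y1,false).
Decompose p/2: app(p(empty,R),wrap(X)) = Y1,  false = false.
Bind Y1 := app(p(empty,R),wrap(X)); no other remaining equation mentions Y1.
Delete trivial equation false = false.
Decompose wrap/1: p(R,R) = p(wrap(g(b)),X).
Decompose p/2: R = wrap(g(b)),  R = X.
Bind R := wrap(g(b)); substituting into the remaining equation gives: wrap(g(b)) = X. Substituting into the earlier binding gives Y1 := app(p(empty,wrap(g(b))),wrap(X)).
Bind X := wrap(g(b)). Substituting into the earlier binding gives Y1 := app(p(empty,wrap(g(b))),wrap(wrap(g(b)))).
Applying the MGU to either side gives g(app(wrap(p(app(p(empty,wrap(g(b))),wrap(wrap(g(b)))),false)),wrap(p(wrap(g(b)),wrap(g(b)))))).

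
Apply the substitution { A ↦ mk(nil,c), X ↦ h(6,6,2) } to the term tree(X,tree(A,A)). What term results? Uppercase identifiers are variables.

Replace each occurrence of A with mk(nil,c).
Replace each occurrence of X with h(6,6,2).
Result: tree(h(6,6,2),tree(mk(nil,c),mk(nil,c))).

tree(h(6,6,2),tree(mk(nil,c),mk(nil,c)))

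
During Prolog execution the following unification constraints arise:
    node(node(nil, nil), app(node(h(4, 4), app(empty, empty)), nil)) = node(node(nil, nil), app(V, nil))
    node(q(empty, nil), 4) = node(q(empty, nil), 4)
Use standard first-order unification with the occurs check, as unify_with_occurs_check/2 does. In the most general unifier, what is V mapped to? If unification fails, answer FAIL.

node(h(4, 4), app(empty, empty))

Decompose node/2: node(nil, nil) = node(nil, nil),  app(node(h(4, 4), app(empty, empty)), nil) = app(V, nil).
Delete trivial equation node(nil, nil) = node(nil, nil).
Decompose app/2: node(h(4, 4), app(empty, empty)) = V,  nil = nil.
Bind V := node(h(4, 4), app(empty, empty)); no other remaining equation mentions V.
Delete trivial equation nil = nil.
Delete trivial equation node(q(empty, nil), 4) = node(q(empty, nil), 4).
MGU = { V ↦ node(h(4, 4), app(empty, empty)) }, so V ↦ node(h(4, 4), app(empty, empty)).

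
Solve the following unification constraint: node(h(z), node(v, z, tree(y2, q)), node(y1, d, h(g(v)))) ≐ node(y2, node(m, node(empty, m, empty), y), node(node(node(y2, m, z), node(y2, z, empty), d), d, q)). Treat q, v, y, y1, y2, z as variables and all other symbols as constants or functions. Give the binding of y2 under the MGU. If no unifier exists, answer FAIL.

h(node(empty, m, empty))

Decompose node/3: h(z) ≐ y2,  node(v, z, tree(y2, q)) ≐ node(m, node(empty, m, empty), y),  node(y1, d, h(g(v))) ≐ node(node(node(y2, m, z), node(y2, z, empty), d), d, q).
Bind y2 := h(z); substituting into the remaining equations gives: node(v, z, tree(h(z), q)) ≐ node(m, node(empty, m, empty), y),  node(y1, d, h(g(v))) ≐ node(node(node(h(z), m, z), node(h(z), z, empty), d), d, q).
Decompose node/3: v ≐ m,  z ≐ node(empty, m, empty),  tree(h(z), q) ≐ y.
Bind v := m; substituting into the one remaining equation that mentions v gives: node(y1, d, h(g(m))) ≐ node(node(node(h(z), m, z), node(h(z), z, empty), d), d, q).
Bind z := node(empty, m, empty); substituting into the remaining equations gives: tree(h(node(empty, m, empty)), q) ≐ y,  node(y1, d, h(g(m))) ≐ node(node(node(h(node(empty, m, empty)), m, node(empty, m, empty)), node(h(node(empty, m, empty)), node(empty, m, empty), empty), d), d, q). Substituting into the earlier binding gives y2 := h(node(empty, m, empty)).
Bind y := tree(h(node(empty, m, empty)), q); no other remaining equation mentions y.
Decompose node/3: y1 ≐ node(node(h(node(empty, m, empty)), m, node(empty, m, empty)), node(h(node(empty, m, empty)), node(empty, m, empty), empty), d),  d ≐ d,  h(g(m)) ≐ q.
Bind y1 := node(node(h(node(empty, m, empty)), m, node(empty, m, empty)), node(h(node(empty, m, empty)), node(empty, m, empty), empty), d); no other remaining equation mentions y1.
Delete trivial equation d ≐ d.
Bind q := h(g(m)). Substituting into the earlier binding gives y := tree(h(node(empty, m, empty)), h(g(m))).
MGU = { y2 := h(node(empty, m, empty)), v := m, z := node(empty, m, empty), y := tree(h(node(empty, m, empty)), h(g(m))), y1 := node(node(h(node(empty, m, empty)), m, node(empty, m, empty)), node(h(node(empty, m, empty)), node(empty, m, empty), empty), d), q := h(g(m)) }, so y2 := h(node(empty, m, empty)).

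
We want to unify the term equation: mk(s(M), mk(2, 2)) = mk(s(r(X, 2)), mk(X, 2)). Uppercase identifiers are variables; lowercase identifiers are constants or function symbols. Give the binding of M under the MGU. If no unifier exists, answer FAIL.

r(2, 2)

Decompose mk/2: s(M) = s(r(X, 2)),  mk(2, 2) = mk(X, 2).
Decompose s/1: M = r(X, 2).
Bind M := r(X, 2); no other remaining equation mentions M.
Decompose mk/2: 2 = X,  2 = 2.
Bind X := 2; no other remaining equation mentions X. Substituting into the earlier binding gives M := r(2, 2).
Delete trivial equation 2 = 2.
MGU = { M ↦ r(2, 2), X ↦ 2 }, so M ↦ r(2, 2).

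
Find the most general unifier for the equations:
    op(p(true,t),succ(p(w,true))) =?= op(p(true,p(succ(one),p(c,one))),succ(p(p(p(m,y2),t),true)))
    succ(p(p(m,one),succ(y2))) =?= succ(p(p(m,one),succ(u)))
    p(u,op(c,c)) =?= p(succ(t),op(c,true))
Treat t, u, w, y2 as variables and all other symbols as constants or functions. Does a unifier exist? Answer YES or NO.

NO

Decompose op/2: p(true,t) =?= p(true,p(succ(one),p(c,one))),  succ(p(w,true)) =?= succ(p(p(p(m,y2),t),true)).
Decompose p/2: true =?= true,  t =?= p(succ(one),p(c,one)).
Delete trivial equation true =?= true.
Bind t := p(succ(one),p(c,one)); substituting into the 2 remaining equations that mention t gives: succ(p(w,true)) =?= succ(p(p(p(m,y2),p(succ(one),p(c,one))),true)),  p(u,op(c,c)) =?= p(succ(p(succ(one),p(c,one))),op(c,true)).
Decompose succ/1: p(w,true) =?= p(p(p(m,y2),p(succ(one),p(c,one))),true).
Decompose p/2: w =?= p(p(m,y2),p(succ(one),p(c,one))),  true =?= true.
Bind w := p(p(m,y2),p(succ(one),p(c,one))); no other remaining equation mentions w.
Delete trivial equation true =?= true.
Decompose succ/1: p(p(m,one),succ(y2)) =?= p(p(m,one),succ(u)).
Decompose p/2: p(m,one) =?= p(m,one),  succ(y2) =?= succ(u).
Delete trivial equation p(m,one) =?= p(m,one).
Decompose succ/1: y2 =?= u.
Bind y2 := u; no other remaining equation mentions y2. Substituting into the earlier binding gives w := p(p(m,u),p(succ(one),p(c,one))).
Decompose p/2: u =?= succ(p(succ(one),p(c,one))),  op(c,c) =?= op(c,true).
Bind u := succ(p(succ(one),p(c,one))); no other remaining equation mentions u. Substituting into the earlier bindings gives w := p(p(m,succ(p(succ(one),p(c,one)))),p(succ(one),p(c,one))), y2 := succ(p(succ(one),p(c,one))).
Decompose op/2: c =?= c,  c =?= true.
Delete trivial equation c =?= c.
Clash: constants c and true differ; no unifier exists.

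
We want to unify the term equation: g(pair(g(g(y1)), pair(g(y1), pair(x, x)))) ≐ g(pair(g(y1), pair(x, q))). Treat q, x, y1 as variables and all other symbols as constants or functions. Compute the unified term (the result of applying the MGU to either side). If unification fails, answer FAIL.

Decompose g/1: pair(g(g(y1)), pair(g(y1), pair(x, x))) ≐ pair(g(y1), pair(x, q)).
Decompose pair/2: g(g(y1)) ≐ g(y1),  pair(g(y1), pair(x, x)) ≐ pair(x, q).
Decompose g/1: g(y1) ≐ y1.
Occurs check fails: y1 occurs in g(y1); the equation y1 ≐ g(y1) has no finite solution.

FAIL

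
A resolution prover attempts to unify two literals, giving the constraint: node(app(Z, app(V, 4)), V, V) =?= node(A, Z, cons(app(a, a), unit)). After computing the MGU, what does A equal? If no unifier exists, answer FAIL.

app(cons(app(a, a), unit), app(cons(app(a, a), unit), 4))

Decompose node/3: app(Z, app(V, 4)) =?= A,  V =?= Z,  V =?= cons(app(a, a), unit).
Bind A := app(Z, app(V, 4)); no other remaining equation mentions A.
Bind V := Z; substituting into the remaining equation gives: Z =?= cons(app(a, a), unit). Substituting into the earlier binding gives A := app(Z, app(Z, 4)).
Bind Z := cons(app(a, a), unit). Substituting into the earlier bindings gives A := app(cons(app(a, a), unit), app(cons(app(a, a), unit), 4)), V := cons(app(a, a), unit).
MGU = { A := app(cons(app(a, a), unit), app(cons(app(a, a), unit), 4)), V := cons(app(a, a), unit), Z := cons(app(a, a), unit) }, so A := app(cons(app(a, a), unit), app(cons(app(a, a), unit), 4)).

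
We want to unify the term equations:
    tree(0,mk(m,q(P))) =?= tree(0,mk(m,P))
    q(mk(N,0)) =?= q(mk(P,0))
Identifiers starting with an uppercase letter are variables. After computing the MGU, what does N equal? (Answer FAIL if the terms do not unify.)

FAIL

Decompose tree/2: 0 =?= 0,  mk(m,q(P)) =?= mk(m,P).
Delete trivial equation 0 =?= 0.
Decompose mk/2: m =?= m,  q(P) =?= P.
Delete trivial equation m =?= m.
Occurs check fails: P occurs in q(P); the equation P =?= q(P) has no finite solution.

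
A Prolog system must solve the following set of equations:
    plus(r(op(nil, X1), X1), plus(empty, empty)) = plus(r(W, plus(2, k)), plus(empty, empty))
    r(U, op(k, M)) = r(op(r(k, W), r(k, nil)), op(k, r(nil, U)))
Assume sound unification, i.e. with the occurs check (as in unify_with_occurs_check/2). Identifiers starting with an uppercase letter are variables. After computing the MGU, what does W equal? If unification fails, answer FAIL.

Decompose plus/2: r(op(nil, X1), X1) = r(W, plus(2, k)),  plus(empty, empty) = plus(empty, empty).
Decompose r/2: op(nil, X1) = W,  X1 = plus(2, k).
Bind W := op(nil, X1); substituting into the one remaining equation that mentions W gives: r(U, op(k, M)) = r(op(r(k, op(nil, X1)), r(k, nil)), op(k, r(nil, U))).
Bind X1 := plus(2, k); substituting into the one remaining equation that mentions X1 gives: r(U, op(k, M)) = r(op(r(k, op(nil, plus(2, k))), r(k, nil)), op(k, r(nil, U))). Substituting into the earlier binding gives W := op(nil, plus(2, k)).
Delete trivial equation plus(empty, empty) = plus(empty, empty).
Decompose r/2: U = op(r(k, op(nil, plus(2, k))), r(k, nil)),  op(k, M) = op(k, r(nil, U)).
Bind U := op(r(k, op(nil, plus(2, k))), r(k, nil)); substituting into the remaining equation gives: op(k, M) = op(k, r(nil, op(r(k, op(nil, plus(2, k))), r(k, nil)))).
Decompose op/2: k = k,  M = r(nil, op(r(k, op(nil, plus(2, k))), r(k, nil))).
Delete trivial equation k = k.
Bind M := r(nil, op(r(k, op(nil, plus(2, k))), r(k, nil))).
MGU = { W -> op(nil, plus(2, k)), X1 -> plus(2, k), U -> op(r(k, op(nil, plus(2, k))), r(k, nil)), M -> r(nil, op(r(k, op(nil, plus(2, k))), r(k, nil))) }, so W -> op(nil, plus(2, k)).

op(nil, plus(2, k))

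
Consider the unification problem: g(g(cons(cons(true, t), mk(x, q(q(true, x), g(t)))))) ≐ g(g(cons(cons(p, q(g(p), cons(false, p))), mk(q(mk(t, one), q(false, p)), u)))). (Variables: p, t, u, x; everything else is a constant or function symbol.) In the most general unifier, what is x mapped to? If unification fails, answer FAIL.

Decompose g/1: g(cons(cons(true, t), mk(x, q(q(true, x), g(t))))) ≐ g(cons(cons(p, q(g(p), cons(false, p))), mk(q(mk(t, one), q(false, p)), u))).
Decompose g/1: cons(cons(true, t), mk(x, q(q(true, x), g(t)))) ≐ cons(cons(p, q(g(p), cons(false, p))), mk(q(mk(t, one), q(false, p)), u)).
Decompose cons/2: cons(true, t) ≐ cons(p, q(g(p), cons(false, p))),  mk(x, q(q(true, x), g(t))) ≐ mk(q(mk(t, one), q(false, p)), u).
Decompose cons/2: true ≐ p,  t ≐ q(g(p), cons(false, p)).
Bind p := true; substituting into the remaining equations gives: t ≐ q(g(true), cons(false, true)),  mk(x, q(q(true, x), g(t))) ≐ mk(q(mk(t, one), q(false, true)), u).
Bind t := q(g(true), cons(false, true)); substituting into the remaining equation gives: mk(x, q(q(true, x), g(q(g(true), cons(false, true))))) ≐ mk(q(mk(q(g(true), cons(false, true)), one), q(false, true)), u).
Decompose mk/2: x ≐ q(mk(q(g(true), cons(false, true)), one), q(false, true)),  q(q(true, x), g(q(g(true), cons(false, true)))) ≐ u.
Bind x := q(mk(q(g(true), cons(false, true)), one), q(false, true)); substituting into the remaining equation gives: q(q(true, q(mk(q(g(true), cons(false, true)), one), q(false, true))), g(q(g(true), cons(false, true)))) ≐ u.
Bind u := q(q(true, q(mk(q(g(true), cons(false, true)), one), q(false, true))), g(q(g(true), cons(false, true)))).
MGU = { p := true, t := q(g(true), cons(false, true)), x := q(mk(q(g(true), cons(false, true)), one), q(false, true)), u := q(q(true, q(mk(q(g(true), cons(false, true)), one), q(false, true))), g(q(g(true), cons(false, true)))) }, so x := q(mk(q(g(true), cons(false, true)), one), q(false, true)).

q(mk(q(g(true), cons(false, true)), one), q(false, true))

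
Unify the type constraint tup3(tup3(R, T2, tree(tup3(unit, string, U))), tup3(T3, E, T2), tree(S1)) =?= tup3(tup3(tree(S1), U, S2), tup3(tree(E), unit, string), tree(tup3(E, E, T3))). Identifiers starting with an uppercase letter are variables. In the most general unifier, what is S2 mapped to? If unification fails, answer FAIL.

Decompose tup3/3: tup3(R, T2, tree(tup3(unit, string, U))) =?= tup3(tree(S1), U, S2),  tup3(T3, E, T2) =?= tup3(tree(E), unit, string),  tree(S1) =?= tree(tup3(E, E, T3)).
Decompose tup3/3: R =?= tree(S1),  T2 =?= U,  tree(tup3(unit, string, U)) =?= S2.
Bind R := tree(S1); no other remaining equation mentions R.
Bind T2 := U; substituting into the one remaining equation that mentions T2 gives: tup3(T3, E, U) =?= tup3(tree(E), unit, string).
Bind S2 := tree(tup3(unit, string, U)); no other remaining equation mentions S2.
Decompose tup3/3: T3 =?= tree(E),  E =?= unit,  U =?= string.
Bind T3 := tree(E); substituting into the one remaining equation that mentions T3 gives: tree(S1) =?= tree(tup3(E, E, tree(E))).
Bind E := unit; substituting into the one remaining equation that mentions E gives: tree(S1) =?= tree(tup3(unit, unit, tree(unit))). Substituting into the earlier binding gives T3 := tree(unit).
Bind U := string; no other remaining equation mentions U. Substituting into the earlier bindings gives T2 := string, S2 := tree(tup3(unit, string, string)).
Decompose tree/1: S1 =?= tup3(unit, unit, tree(unit)).
Bind S1 := tup3(unit, unit, tree(unit)). Substituting into the earlier binding gives R := tree(tup3(unit, unit, tree(unit))).
MGU = { R -> tree(tup3(unit, unit, tree(unit))), T2 -> string, S2 -> tree(tup3(unit, string, string)), T3 -> tree(unit), E -> unit, U -> string, S1 -> tup3(unit, unit, tree(unit)) }, so S2 -> tree(tup3(unit, string, string)).

tree(tup3(unit, string, string))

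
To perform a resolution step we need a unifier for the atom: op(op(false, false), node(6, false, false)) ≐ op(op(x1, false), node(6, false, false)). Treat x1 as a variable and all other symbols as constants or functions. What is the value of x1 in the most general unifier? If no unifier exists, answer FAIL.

Decompose op/2: op(false, false) ≐ op(x1, false),  node(6, false, false) ≐ node(6, false, false).
Decompose op/2: false ≐ x1,  false ≐ false.
Bind x1 := false; no other remaining equation mentions x1.
Delete trivial equation false ≐ false.
Delete trivial equation node(6, false, false) ≐ node(6, false, false).
MGU = { x1 ↦ false }, so x1 ↦ false.

false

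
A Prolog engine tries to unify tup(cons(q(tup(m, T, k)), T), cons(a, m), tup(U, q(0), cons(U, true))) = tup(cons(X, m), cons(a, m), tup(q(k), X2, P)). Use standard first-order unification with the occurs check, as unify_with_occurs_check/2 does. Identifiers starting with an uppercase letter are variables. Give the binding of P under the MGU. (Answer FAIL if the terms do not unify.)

Decompose tup/3: cons(q(tup(m, T, k)), T) = cons(X, m),  cons(a, m) = cons(a, m),  tup(U, q(0), cons(U, true)) = tup(q(k), X2, P).
Decompose cons/2: q(tup(m, T, k)) = X,  T = m.
Bind X := q(tup(m, T, k)); no other remaining equation mentions X.
Bind T := m; no other remaining equation mentions T. Substituting into the earlier binding gives X := q(tup(m, m, k)).
Delete trivial equation cons(a, m) = cons(a, m).
Decompose tup/3: U = q(k),  q(0) = X2,  cons(U, true) = P.
Bind U := q(k); substituting into the one remaining equation that mentions U gives: cons(q(k), true) = P.
Bind X2 := q(0); no other remaining equation mentions X2.
Bind P := cons(q(k), true).
MGU = { X = q(tup(m, m, k)), T = m, U = q(k), X2 = q(0), P = cons(q(k), true) }, so P = cons(q(k), true).

cons(q(k), true)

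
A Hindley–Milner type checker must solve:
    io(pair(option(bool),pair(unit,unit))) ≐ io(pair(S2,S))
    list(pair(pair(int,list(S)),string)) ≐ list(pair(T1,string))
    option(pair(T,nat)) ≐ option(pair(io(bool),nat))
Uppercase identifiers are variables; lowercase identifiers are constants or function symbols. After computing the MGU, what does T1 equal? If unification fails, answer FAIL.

pair(int,list(pair(unit,unit)))

Decompose io/1: pair(option(bool),pair(unit,unit)) ≐ pair(S2,S).
Decompose pair/2: option(bool) ≐ S2,  pair(unit,unit) ≐ S.
Bind S2 := option(bool); no other remaining equation mentions S2.
Bind S := pair(unit,unit); substituting into the one remaining equation that mentions S gives: list(pair(pair(int,list(pair(unit,unit))),string)) ≐ list(pair(T1,string)).
Decompose list/1: pair(pair(int,list(pair(unit,unit))),string) ≐ pair(T1,string).
Decompose pair/2: pair(int,list(pair(unit,unit))) ≐ T1,  string ≐ string.
Bind T1 := pair(int,list(pair(unit,unit))); no other remaining equation mentions T1.
Delete trivial equation string ≐ string.
Decompose option/1: pair(T,nat) ≐ pair(io(bool),nat).
Decompose pair/2: T ≐ io(bool),  nat ≐ nat.
Bind T := io(bool); no other remaining equation mentions T.
Delete trivial equation nat ≐ nat.
MGU = { S2 := option(bool), S := pair(unit,unit), T1 := pair(int,list(pair(unit,unit))), T := io(bool) }, so T1 := pair(int,list(pair(unit,unit))).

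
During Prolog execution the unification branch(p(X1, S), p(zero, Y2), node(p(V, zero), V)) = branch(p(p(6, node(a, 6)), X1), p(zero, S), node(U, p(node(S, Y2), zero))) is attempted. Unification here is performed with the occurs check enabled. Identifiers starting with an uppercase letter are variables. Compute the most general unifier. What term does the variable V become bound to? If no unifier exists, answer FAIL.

Decompose branch/3: p(X1, S) = p(p(6, node(a, 6)), X1),  p(zero, Y2) = p(zero, S),  node(p(V, zero), V) = node(U, p(node(S, Y2), zero)).
Decompose p/2: X1 = p(6, node(a, 6)),  S = X1.
Bind X1 := p(6, node(a, 6)); substituting into the one remaining equation that mentions X1 gives: S = p(6, node(a, 6)).
Bind S := p(6, node(a, 6)); substituting into the remaining equations gives: p(zero, Y2) = p(zero, p(6, node(a, 6))),  node(p(V, zero), V) = node(U, p(node(p(6, node(a, 6)), Y2), zero)).
Decompose p/2: zero = zero,  Y2 = p(6, node(a, 6)).
Delete trivial equation zero = zero.
Bind Y2 := p(6, node(a, 6)); substituting into the remaining equation gives: node(p(V, zero), V) = node(U, p(node(p(6, node(a, 6)), p(6, node(a, 6))), zero)).
Decompose node/2: p(V, zero) = U,  V = p(node(p(6, node(a, 6)), p(6, node(a, 6))), zero).
Bind U := p(V, zero); no other remaining equation mentions U.
Bind V := p(node(p(6, node(a, 6)), p(6, node(a, 6))), zero). Substituting into the earlier binding gives U := p(p(node(p(6, node(a, 6)), p(6, node(a, 6))), zero), zero).
MGU = { X1 ↦ p(6, node(a, 6)), S ↦ p(6, node(a, 6)), Y2 ↦ p(6, node(a, 6)), U ↦ p(p(node(p(6, node(a, 6)), p(6, node(a, 6))), zero), zero), V ↦ p(node(p(6, node(a, 6)), p(6, node(a, 6))), zero) }, so V ↦ p(node(p(6, node(a, 6)), p(6, node(a, 6))), zero).

p(node(p(6, node(a, 6)), p(6, node(a, 6))), zero)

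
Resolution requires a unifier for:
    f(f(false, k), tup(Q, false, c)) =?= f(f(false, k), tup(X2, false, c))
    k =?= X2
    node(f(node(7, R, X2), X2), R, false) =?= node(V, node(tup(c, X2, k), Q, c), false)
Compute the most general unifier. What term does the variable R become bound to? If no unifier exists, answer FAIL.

Decompose f/2: f(false, k) =?= f(false, k),  tup(Q, false, c) =?= tup(X2, false, c).
Delete trivial equation f(false, k) =?= f(false, k).
Decompose tup/3: Q =?= X2,  false =?= false,  c =?= c.
Bind Q := X2; substituting into the one remaining equation that mentions Q gives: node(f(node(7, R, X2), X2), R, false) =?= node(V, node(tup(c, X2, k), X2, c), false).
Delete trivial equation false =?= false.
Delete trivial equation c =?= c.
Bind X2 := k; substituting into the remaining equation gives: node(f(node(7, R, k), k), R, false) =?= node(V, node(tup(c, k, k), k, c), false). Substituting into the earlier binding gives Q := k.
Decompose node/3: f(node(7, R, k), k) =?= V,  R =?= node(tup(c, k, k), k, c),  false =?= false.
Bind V := f(node(7, R, k), k); no other remaining equation mentions V.
Bind R := node(tup(c, k, k), k, c); no other remaining equation mentions R. Substituting into the earlier binding gives V := f(node(7, node(tup(c, k, k), k, c), k), k).
Delete trivial equation false =?= false.
MGU = { Q -> k, X2 -> k, V -> f(node(7, node(tup(c, k, k), k, c), k), k), R -> node(tup(c, k, k), k, c) }, so R -> node(tup(c, k, k), k, c).

node(tup(c, k, k), k, c)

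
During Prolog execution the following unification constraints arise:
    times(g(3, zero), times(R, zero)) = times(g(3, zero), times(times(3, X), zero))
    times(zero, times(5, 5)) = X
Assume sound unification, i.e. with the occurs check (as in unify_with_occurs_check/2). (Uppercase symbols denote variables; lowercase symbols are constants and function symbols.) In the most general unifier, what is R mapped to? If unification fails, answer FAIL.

times(3, times(zero, times(5, 5)))

Decompose times/2: g(3, zero) = g(3, zero),  times(R, zero) = times(times(3, X), zero).
Delete trivial equation g(3, zero) = g(3, zero).
Decompose times/2: R = times(3, X),  zero = zero.
Bind R := times(3, X); no other remaining equation mentions R.
Delete trivial equation zero = zero.
Bind X := times(zero, times(5, 5)). Substituting into the earlier binding gives R := times(3, times(zero, times(5, 5))).
MGU = { R ↦ times(3, times(zero, times(5, 5))), X ↦ times(zero, times(5, 5)) }, so R ↦ times(3, times(zero, times(5, 5))).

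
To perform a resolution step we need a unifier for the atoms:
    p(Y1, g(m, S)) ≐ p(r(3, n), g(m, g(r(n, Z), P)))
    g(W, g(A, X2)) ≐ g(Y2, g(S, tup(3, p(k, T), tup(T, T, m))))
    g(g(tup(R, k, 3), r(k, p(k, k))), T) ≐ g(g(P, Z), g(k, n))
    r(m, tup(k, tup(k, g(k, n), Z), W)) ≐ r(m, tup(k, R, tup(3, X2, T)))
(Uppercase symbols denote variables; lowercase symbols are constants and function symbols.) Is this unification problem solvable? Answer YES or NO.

Decompose p/2: Y1 ≐ r(3, n),  g(m, S) ≐ g(m, g(r(n, Z), P)).
Bind Y1 := r(3, n); no other remaining equation mentions Y1.
Decompose g/2: m ≐ m,  S ≐ g(r(n, Z), P).
Delete trivial equation m ≐ m.
Bind S := g(r(n, Z), P); substituting into the one remaining equation that mentions S gives: g(W, g(A, X2)) ≐ g(Y2, g(g(r(n, Z), P), tup(3, p(k, T), tup(T, T, m)))).
Decompose g/2: W ≐ Y2,  g(A, X2) ≐ g(g(r(n, Z), P), tup(3, p(k, T), tup(T, T, m))).
Bind W := Y2; substituting into the one remaining equation that mentions W gives: r(m, tup(k, tup(k, g(k, n), Z), Y2)) ≐ r(m, tup(k, R, tup(3, X2, T))).
Decompose g/2: A ≐ g(r(n, Z), P),  X2 ≐ tup(3, p(k, T), tup(T, T, m)).
Bind A := g(r(n, Z), P); no other remaining equation mentions A.
Bind X2 := tup(3, p(k, T), tup(T, T, m)); substituting into the one remaining equation that mentions X2 gives: r(m, tup(k, tup(k, g(k, n), Z), Y2)) ≐ r(m, tup(k, R, tup(3, tup(3, p(k, T), tup(T, T, m)), T))).
Decompose g/2: g(tup(R, k, 3), r(k, p(k, k))) ≐ g(P, Z),  T ≐ g(k, n).
Decompose g/2: tup(R, k, 3) ≐ P,  r(k, p(k, k)) ≐ Z.
Bind P := tup(R, k, 3); no other remaining equation mentions P. Substituting into the earlier bindings gives S := g(r(n, Z), tup(R, k, 3)), A := g(r(n, Z), tup(R, k, 3)).
Bind Z := r(k, p(k, k)); substituting into the one remaining equation that mentions Z gives: r(m, tup(k, tup(k, g(k, n), r(k, p(k, k))), Y2)) ≐ r(m, tup(k, R, tup(3, tup(3, p(k, T), tup(T, T, m)), T))). Substituting into the earlier bindings gives S := g(r(n, r(k, p(k, k))), tup(R, k, 3)), A := g(r(n, r(k, p(k, k))), tup(R, k, 3)).
Bind T := g(k, n); substituting into the remaining equation gives: r(m, tup(k, tup(k, g(k, n), r(k, p(k, k))), Y2)) ≐ r(m, tup(k, R, tup(3, tup(3, p(k, g(k, n)), tup(g(k, n), g(k, n), m)), g(k, n)))). Substituting into the earlier binding gives X2 := tup(3, p(k, g(k, n)), tup(g(k, n), g(k, n), m)).
Decompose r/2: m ≐ m,  tup(k, tup(k, g(k, n), r(k, p(k, k))), Y2) ≐ tup(k, R, tup(3, tup(3, p(k, g(k, n)), tup(g(k, n), g(k, n), m)), g(k, n))).
Delete trivial equation m ≐ m.
Decompose tup/3: k ≐ k,  tup(k, g(k, n), r(k, p(k, k))) ≐ R,  Y2 ≐ tup(3, tup(3, p(k, g(k, n)), tup(g(k, n), g(k, n), m)), g(k, n)).
Delete trivial equation k ≐ k.
Bind R := tup(k, g(k, n), r(k, p(k, k))); no other remaining equation mentions R. Substituting into the earlier bindings gives S := g(r(n, r(k, p(k, k))), tup(tup(k, g(k, n), r(k, p(k, k))), k, 3)), A := g(r(n, r(k, p(k, k))), tup(tup(k, g(k, n), r(k, p(k, k))), k, 3)), P := tup(tup(k, g(k, n), r(k, p(k, k))), k, 3).
Bind Y2 := tup(3, tup(3, p(k, g(k, n)), tup(g(k, n), g(k, n), m)), g(k, n)). Substituting into the earlier binding gives W := tup(3, tup(3, p(k, g(k, n)), tup(g(k, n), g(k, n), m)), g(k, n)).
No equations remain and no clash or occurs-check failure arose, so a unifier exists.

YES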